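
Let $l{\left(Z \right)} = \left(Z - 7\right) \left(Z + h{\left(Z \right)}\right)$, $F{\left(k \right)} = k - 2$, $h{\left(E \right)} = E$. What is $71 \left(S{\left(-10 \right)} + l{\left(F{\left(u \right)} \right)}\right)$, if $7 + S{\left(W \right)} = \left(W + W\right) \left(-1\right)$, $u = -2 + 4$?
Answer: $923$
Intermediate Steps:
$u = 2$
$F{\left(k \right)} = -2 + k$ ($F{\left(k \right)} = k - 2 = -2 + k$)
$l{\left(Z \right)} = 2 Z \left(-7 + Z\right)$ ($l{\left(Z \right)} = \left(Z - 7\right) \left(Z + Z\right) = \left(-7 + Z\right) 2 Z = 2 Z \left(-7 + Z\right)$)
$S{\left(W \right)} = -7 - 2 W$ ($S{\left(W \right)} = -7 + \left(W + W\right) \left(-1\right) = -7 + 2 W \left(-1\right) = -7 - 2 W$)
$71 \left(S{\left(-10 \right)} + l{\left(F{\left(u \right)} \right)}\right) = 71 \left(\left(-7 - -20\right) + 2 \left(-2 + 2\right) \left(-7 + \left(-2 + 2\right)\right)\right) = 71 \left(\left(-7 + 20\right) + 2 \cdot 0 \left(-7 + 0\right)\right) = 71 \left(13 + 2 \cdot 0 \left(-7\right)\right) = 71 \left(13 + 0\right) = 71 \cdot 13 = 923$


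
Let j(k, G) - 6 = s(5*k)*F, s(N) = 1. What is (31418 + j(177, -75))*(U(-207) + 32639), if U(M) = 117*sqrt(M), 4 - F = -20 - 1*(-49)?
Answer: 1024831961 + 11021049*I*sqrt(23) ≈ 1.0248e+9 + 5.2855e+7*I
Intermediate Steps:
F = -25 (F = 4 - (-20 - 1*(-49)) = 4 - (-20 + 49) = 4 - 1*29 = 4 - 29 = -25)
j(k, G) = -19 (j(k, G) = 6 + 1*(-25) = 6 - 25 = -19)
(31418 + j(177, -75))*(U(-207) + 32639) = (31418 - 19)*(117*sqrt(-207) + 32639) = 31399*(117*(3*I*sqrt(23)) + 32639) = 31399*(351*I*sqrt(23) + 32639) = 31399*(32639 + 351*I*sqrt(23)) = 1024831961 + 11021049*I*sqrt(23)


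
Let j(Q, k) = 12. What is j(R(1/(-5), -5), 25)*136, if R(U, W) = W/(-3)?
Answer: 1632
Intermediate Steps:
R(U, W) = -W/3 (R(U, W) = W*(-⅓) = -W/3)
j(R(1/(-5), -5), 25)*136 = 12*136 = 1632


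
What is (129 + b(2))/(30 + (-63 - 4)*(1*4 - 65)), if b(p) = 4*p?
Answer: 137/4117 ≈ 0.033277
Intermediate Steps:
(129 + b(2))/(30 + (-63 - 4)*(1*4 - 65)) = (129 + 4*2)/(30 + (-63 - 4)*(1*4 - 65)) = (129 + 8)/(30 - 67*(4 - 65)) = 137/(30 - 67*(-61)) = 137/(30 + 4087) = 137/4117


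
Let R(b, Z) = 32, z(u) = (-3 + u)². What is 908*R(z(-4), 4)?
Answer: 29056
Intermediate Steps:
908*R(z(-4), 4) = 908*32 = 29056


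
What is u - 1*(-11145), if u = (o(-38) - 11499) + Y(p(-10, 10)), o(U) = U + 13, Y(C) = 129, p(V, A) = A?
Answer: -250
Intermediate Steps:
o(U) = 13 + U
u = -11395 (u = ((13 - 38) - 11499) + 129 = (-25 - 11499) + 129 = -11524 + 129 = -11395)
u - 1*(-11145) = -11395 - 1*(-11145) = -11395 + 11145 = -250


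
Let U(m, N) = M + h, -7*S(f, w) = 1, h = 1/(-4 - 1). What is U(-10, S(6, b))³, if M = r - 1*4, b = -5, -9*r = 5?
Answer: -9800344/91125 ≈ -107.55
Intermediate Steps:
r = -5/9 (r = -⅑*5 = -5/9 ≈ -0.55556)
h = -⅕ (h = 1/(-5) = -⅕ ≈ -0.20000)
M = -41/9 (M = -5/9 - 1*4 = -5/9 - 4 = -41/9 ≈ -4.5556)
S(f, w) = -⅐ (S(f, w) = -⅐*1 = -⅐)
U(m, N) = -214/45 (U(m, N) = -41/9 - ⅕ = -214/45)
U(-10, S(6, b))³ = (-214/45)³ = -9800344/91125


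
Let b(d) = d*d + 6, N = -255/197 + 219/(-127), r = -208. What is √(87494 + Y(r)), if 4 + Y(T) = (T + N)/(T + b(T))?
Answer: √25387894699940638391430/538684089 ≈ 295.79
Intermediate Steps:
N = -75528/25019 (N = -255*1/197 + 219*(-1/127) = -255/197 - 219/127 = -75528/25019 ≈ -3.0188)
b(d) = 6 + d² (b(d) = d² + 6 = 6 + d²)
Y(T) = -4 + (-75528/25019 + T)/(6 + T + T²) (Y(T) = -4 + (T - 75528/25019)/(T + (6 + T²)) = -4 + (-75528/25019 + T)/(6 + T + T²))
√(87494 + Y(r)) = √(87494 + (-675984/25019 - 4*(-208)² - 3*(-208))/(6 - 208 + (-208)²)) = √(87494 + (-675984/25019 - 4*43264 + 624)/(6 - 208 + 43264)) = √(87494 + (-675984/25019 - 173056 + 624)/43062) = √(87494 + (1/43062)*(-4314752192/25019)) = √(87494 - 2157376096/538684089) = √(47129468306870/538684089) = √25387894699940638391430/538684089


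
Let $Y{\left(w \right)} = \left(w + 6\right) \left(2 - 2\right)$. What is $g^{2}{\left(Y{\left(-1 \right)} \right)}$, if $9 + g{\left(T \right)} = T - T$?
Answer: $81$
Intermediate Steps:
$Y{\left(w \right)} = 0$ ($Y{\left(w \right)} = \left(6 + w\right) 0 = 0$)
$g{\left(T \right)} = -9$ ($g{\left(T \right)} = -9 + \left(T - T\right) = -9 + 0 = -9$)
$g^{2}{\left(Y{\left(-1 \right)} \right)} = \left(-9\right)^{2} = 81$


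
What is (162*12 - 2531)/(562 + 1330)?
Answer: -587/1892 ≈ -0.31025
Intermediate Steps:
(162*12 - 2531)/(562 + 1330) = (1944 - 2531)/1892 = -587*1/1892 = -587/1892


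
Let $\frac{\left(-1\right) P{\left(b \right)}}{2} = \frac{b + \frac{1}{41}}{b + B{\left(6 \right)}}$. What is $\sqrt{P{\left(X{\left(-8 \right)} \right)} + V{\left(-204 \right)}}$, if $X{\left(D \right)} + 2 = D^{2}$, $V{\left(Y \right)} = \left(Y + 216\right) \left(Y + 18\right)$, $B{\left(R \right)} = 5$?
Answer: $\frac{13 i \sqrt{99743570}}{2747} \approx 47.264 i$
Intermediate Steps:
$V{\left(Y \right)} = \left(18 + Y\right) \left(216 + Y\right)$ ($V{\left(Y \right)} = \left(216 + Y\right) \left(18 + Y\right) = \left(18 + Y\right) \left(216 + Y\right)$)
$X{\left(D \right)} = -2 + D^{2}$
$P{\left(b \right)} = - \frac{2 \left(\frac{1}{41} + b\right)}{5 + b}$ ($P{\left(b \right)} = - 2 \frac{b + \frac{1}{41}}{b + 5} = - 2 \frac{b + \frac{1}{41}}{5 + b} = - 2 \frac{\frac{1}{41} + b}{5 + b} = - \frac{2 \left(\frac{1}{41} + b\right)}{5 + b}$)
$\sqrt{P{\left(X{\left(-8 \right)} \right)} + V{\left(-204 \right)}} = \sqrt{\frac{2 \left(-1 - 41 \left(-2 + \left(-8\right)^{2}\right)\right)}{41 \left(5 - \left(2 - \left(-8\right)^{2}\right)\right)} + \left(3888 + \left(-204\right)^{2} + 234 \left(-204\right)\right)} = \sqrt{\frac{2 \left(-1 - 41 \left(-2 + 64\right)\right)}{41 \left(5 + \left(-2 + 64\right)\right)} + \left(3888 + 41616 - 47736\right)} = \sqrt{\frac{2 \left(-1 - 2542\right)}{41 \left(5 + 62\right)} - 2232} = \sqrt{\frac{2 \left(-1 - 2542\right)}{41 \cdot 67} - 2232} = \sqrt{\frac{2}{41} \cdot \frac{1}{67} \left(-2543\right) - 2232} = \sqrt{- \frac{5086}{2747} - 2232} = \sqrt{- \frac{6136390}{2747}} = \frac{13 i \sqrt{99743570}}{2747}$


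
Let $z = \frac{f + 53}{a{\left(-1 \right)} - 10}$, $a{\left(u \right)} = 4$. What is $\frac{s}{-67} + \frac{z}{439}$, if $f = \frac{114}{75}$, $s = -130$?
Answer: $\frac{8469179}{4411950} \approx 1.9196$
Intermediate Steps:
$f = \frac{38}{25}$ ($f = 114 \cdot \frac{1}{75} = \frac{38}{25} \approx 1.52$)
$z = - \frac{1363}{150}$ ($z = \frac{\frac{38}{25} + 53}{4 - 10} = \frac{1363}{25 \left(-6\right)} = \frac{1363}{25} \left(- \frac{1}{6}\right) = - \frac{1363}{150} \approx -9.0867$)
$\frac{s}{-67} + \frac{z}{439} = - \frac{130}{-67} - \frac{1363}{150 \cdot 439} = \left(-130\right) \left(- \frac{1}{67}\right) - \frac{1363}{65850} = \frac{130}{67} - \frac{1363}{65850} = \frac{8469179}{4411950}$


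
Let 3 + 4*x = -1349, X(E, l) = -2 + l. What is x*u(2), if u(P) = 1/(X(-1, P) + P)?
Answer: -169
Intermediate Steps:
u(P) = 1/(-2 + 2*P) (u(P) = 1/((-2 + P) + P) = 1/(-2 + 2*P))
x = -338 (x = -¾ + (¼)*(-1349) = -¾ - 1349/4 = -338)
x*u(2) = -169/(-1 + 2) = -169/1 = -169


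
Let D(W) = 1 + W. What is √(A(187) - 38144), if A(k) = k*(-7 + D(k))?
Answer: I*√4297 ≈ 65.552*I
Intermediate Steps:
A(k) = k*(-6 + k) (A(k) = k*(-7 + (1 + k)) = k*(-6 + k))
√(A(187) - 38144) = √(187*(-6 + 187) - 38144) = √(187*181 - 38144) = √(33847 - 38144) = √(-4297) = I*√4297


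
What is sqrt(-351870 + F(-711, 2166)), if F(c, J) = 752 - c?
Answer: I*sqrt(350407) ≈ 591.95*I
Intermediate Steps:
sqrt(-351870 + F(-711, 2166)) = sqrt(-351870 + (752 - 1*(-711))) = sqrt(-351870 + (752 + 711)) = sqrt(-351870 + 1463) = sqrt(-350407) = I*sqrt(350407)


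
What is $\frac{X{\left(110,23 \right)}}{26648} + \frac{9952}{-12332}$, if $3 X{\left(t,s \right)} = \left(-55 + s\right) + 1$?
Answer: $- \frac{198996245}{246467352} \approx -0.80739$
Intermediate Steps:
$X{\left(t,s \right)} = -18 + \frac{s}{3}$ ($X{\left(t,s \right)} = \frac{\left(-55 + s\right) + 1}{3} = \frac{-54 + s}{3} = -18 + \frac{s}{3}$)
$\frac{X{\left(110,23 \right)}}{26648} + \frac{9952}{-12332} = \frac{-18 + \frac{1}{3} \cdot 23}{26648} + \frac{9952}{-12332} = \left(-18 + \frac{23}{3}\right) \frac{1}{26648} + 9952 \left(- \frac{1}{12332}\right) = \left(- \frac{31}{3}\right) \frac{1}{26648} - \frac{2488}{3083} = - \frac{31}{79944} - \frac{2488}{3083} = - \frac{198996245}{246467352}$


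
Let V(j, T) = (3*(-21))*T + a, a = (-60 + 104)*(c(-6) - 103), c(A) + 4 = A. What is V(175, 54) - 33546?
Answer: -41920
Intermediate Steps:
c(A) = -4 + A
a = -4972 (a = (-60 + 104)*((-4 - 6) - 103) = 44*(-10 - 103) = 44*(-113) = -4972)
V(j, T) = -4972 - 63*T (V(j, T) = (3*(-21))*T - 4972 = -63*T - 4972 = -4972 - 63*T)
V(175, 54) - 33546 = (-4972 - 63*54) - 33546 = (-4972 - 3402) - 33546 = -8374 - 33546 = -41920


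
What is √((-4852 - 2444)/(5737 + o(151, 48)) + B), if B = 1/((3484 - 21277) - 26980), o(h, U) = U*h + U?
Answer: I*√190624596599878069/583526509 ≈ 0.74822*I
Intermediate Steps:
o(h, U) = U + U*h
B = -1/44773 (B = 1/(-17793 - 26980) = 1/(-44773) = -1/44773 ≈ -2.2335e-5)
√((-4852 - 2444)/(5737 + o(151, 48)) + B) = √((-4852 - 2444)/(5737 + 48*(1 + 151)) - 1/44773) = √(-7296/(5737 + 48*152) - 1/44773) = √(-7296/(5737 + 7296) - 1/44773) = √(-7296/13033 - 1/44773) = √(-326676841/583526509) = I*√190624596599878069/583526509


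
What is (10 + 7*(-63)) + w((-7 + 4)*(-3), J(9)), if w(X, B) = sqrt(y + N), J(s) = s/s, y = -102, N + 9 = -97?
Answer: -431 + 4*I*sqrt(13) ≈ -431.0 + 14.422*I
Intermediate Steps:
N = -106 (N = -9 - 97 = -106)
J(s) = 1
w(X, B) = 4*I*sqrt(13) (w(X, B) = sqrt(-102 - 106) = sqrt(-208) = 4*I*sqrt(13))
(10 + 7*(-63)) + w((-7 + 4)*(-3), J(9)) = (10 + 7*(-63)) + 4*I*sqrt(13) = (10 - 441) + 4*I*sqrt(13) = -431 + 4*I*sqrt(13)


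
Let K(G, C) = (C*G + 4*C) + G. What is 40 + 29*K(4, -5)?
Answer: -1004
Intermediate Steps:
K(G, C) = G + 4*C + C*G (K(G, C) = (4*C + C*G) + G = G + 4*C + C*G)
40 + 29*K(4, -5) = 40 + 29*(4 + 4*(-5) - 5*4) = 40 + 29*(4 - 20 - 20) = 40 + 29*(-36) = 40 - 1044 = -1004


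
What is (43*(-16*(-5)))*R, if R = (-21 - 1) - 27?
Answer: -168560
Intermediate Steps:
R = -49 (R = -22 - 27 = -49)
(43*(-16*(-5)))*R = (43*(-16*(-5)))*(-49) = (43*80)*(-49) = 3440*(-49) = -168560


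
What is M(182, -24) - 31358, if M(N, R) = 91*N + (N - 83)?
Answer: -14697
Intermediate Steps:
M(N, R) = -83 + 92*N (M(N, R) = 91*N + (-83 + N) = -83 + 92*N)
M(182, -24) - 31358 = (-83 + 92*182) - 31358 = (-83 + 16744) - 31358 = 16661 - 31358 = -14697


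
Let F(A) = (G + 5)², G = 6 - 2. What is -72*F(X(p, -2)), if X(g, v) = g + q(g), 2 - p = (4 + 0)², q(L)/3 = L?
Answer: -5832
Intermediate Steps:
G = 4
q(L) = 3*L
p = -14 (p = 2 - (4 + 0)² = 2 - 1*4² = 2 - 1*16 = 2 - 16 = -14)
X(g, v) = 4*g (X(g, v) = g + 3*g = 4*g)
F(A) = 81 (F(A) = (4 + 5)² = 9² = 81)
-72*F(X(p, -2)) = -72*81 = -5832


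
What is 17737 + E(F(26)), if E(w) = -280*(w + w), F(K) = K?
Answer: 3177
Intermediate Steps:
E(w) = -560*w
17737 + E(F(26)) = 17737 - 560*26 = 17737 - 14560 = 3177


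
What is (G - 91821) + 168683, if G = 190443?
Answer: 267305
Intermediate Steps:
(G - 91821) + 168683 = (190443 - 91821) + 168683 = 98622 + 168683 = 267305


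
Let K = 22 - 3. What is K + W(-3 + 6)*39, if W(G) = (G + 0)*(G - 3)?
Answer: 19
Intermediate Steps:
W(G) = G*(-3 + G)
K = 19
K + W(-3 + 6)*39 = 19 + ((-3 + 6)*(-3 + (-3 + 6)))*39 = 19 + (3*(-3 + 3))*39 = 19 + (3*0)*39 = 19 + 0*39 = 19 + 0 = 19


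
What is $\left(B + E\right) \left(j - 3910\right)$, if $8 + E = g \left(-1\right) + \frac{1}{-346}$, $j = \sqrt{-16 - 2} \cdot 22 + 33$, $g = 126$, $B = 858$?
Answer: $- \frac{971200131}{346} + \frac{8266599 i \sqrt{2}}{173} \approx -2.8069 \cdot 10^{6} + 67577.0 i$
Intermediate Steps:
$j = 33 + 66 i \sqrt{2}$ ($j = \sqrt{-18} \cdot 22 + 33 = 3 i \sqrt{2} \cdot 22 + 33 = 66 i \sqrt{2} + 33 = 33 + 66 i \sqrt{2} \approx 33.0 + 93.338 i$)
$E = - \frac{46365}{346}$ ($E = -8 + \left(126 \left(-1\right) + \frac{1}{-346}\right) = -8 - \frac{43597}{346} = - \frac{46365}{346} \approx -134.0$)
$\left(B + E\right) \left(j - 3910\right) = \left(858 - \frac{46365}{346}\right) \left(\left(33 + 66 i \sqrt{2}\right) - 3910\right) = \frac{250503 \left(-3877 + 66 i \sqrt{2}\right)}{346} = - \frac{971200131}{346} + \frac{8266599 i \sqrt{2}}{173}$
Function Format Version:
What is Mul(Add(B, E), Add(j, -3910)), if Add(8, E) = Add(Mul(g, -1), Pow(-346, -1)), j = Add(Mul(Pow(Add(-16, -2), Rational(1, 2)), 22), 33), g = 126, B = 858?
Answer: Add(Rational(-971200131, 346), Mul(Rational(8266599, 173), I, Pow(2, Rational(1, 2)))) ≈ Add(-2.8069e+6, Mul(67577., I))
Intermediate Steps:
j = Add(33, Mul(66, I, Pow(2, Rational(1, 2)))) (j = Add(Mul(Pow(-18, Rational(1, 2)), 22), 33) = Add(Mul(Mul(3, I, Pow(2, Rational(1, 2))), 22), 33) = Add(Mul(66, I, Pow(2, Rational(1, 2))), 33) = Add(33, Mul(66, I, Pow(2, Rational(1, 2)))) ≈ Add(33.000, Mul(93.338, I)))
E = Rational(-46365, 346) (E = Add(-8, Add(Mul(126, -1), Pow(-346, -1))) = Add(-8, Add(-126, Rational(-1, 346))) = Add(-8, Rational(-43597, 346)) = Rational(-46365, 346) ≈ -134.00)
Mul(Add(B, E), Add(j, -3910)) = Mul(Add(858, Rational(-46365, 346)), Add(Add(33, Mul(66, I, Pow(2, Rational(1, 2)))), -3910)) = Mul(Rational(250503, 346), Add(-3877, Mul(66, I, Pow(2, Rational(1, 2))))) = Add(Rational(-971200131, 346), Mul(Rational(8266599, 173), I, Pow(2, Rational(1, 2))))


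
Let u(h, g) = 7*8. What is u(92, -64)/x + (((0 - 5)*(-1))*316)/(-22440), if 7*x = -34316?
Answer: -787697/9625638 ≈ -0.081833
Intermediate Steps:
x = -34316/7 (x = (1/7)*(-34316) = -34316/7 ≈ -4902.3)
u(h, g) = 56
u(92, -64)/x + (((0 - 5)*(-1))*316)/(-22440) = 56/(-34316/7) + (((0 - 5)*(-1))*316)/(-22440) = 56*(-7/34316) + (-5*(-1)*316)*(-1/22440) = -98/8579 + (5*316)*(-1/22440) = -98/8579 + 1580*(-1/22440) = -98/8579 - 79/1122 = -787697/9625638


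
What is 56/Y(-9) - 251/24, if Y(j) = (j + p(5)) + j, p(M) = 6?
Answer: -121/8 ≈ -15.125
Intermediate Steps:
Y(j) = 6 + 2*j (Y(j) = (j + 6) + j = (6 + j) + j = 6 + 2*j)
56/Y(-9) - 251/24 = 56/(6 + 2*(-9)) - 251/24 = 56/(6 - 18) - 251*1/24 = 56/(-12) - 251/24 = 56*(-1/12) - 251/24 = -14/3 - 251/24 = -121/8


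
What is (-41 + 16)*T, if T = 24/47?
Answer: -600/47 ≈ -12.766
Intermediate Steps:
T = 24/47 (T = 24*(1/47) = 24/47 ≈ 0.51064)
(-41 + 16)*T = (-41 + 16)*(24/47) = -25*24/47 = -600/47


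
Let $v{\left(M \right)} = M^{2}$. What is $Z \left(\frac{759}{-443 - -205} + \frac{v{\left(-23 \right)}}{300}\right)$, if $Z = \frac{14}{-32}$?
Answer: $\frac{50899}{81600} \approx 0.62376$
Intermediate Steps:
$Z = - \frac{7}{16}$ ($Z = 14 \left(- \frac{1}{32}\right) = - \frac{7}{16} \approx -0.4375$)
$Z \left(\frac{759}{-443 - -205} + \frac{v{\left(-23 \right)}}{300}\right) = - \frac{7 \left(\frac{759}{-443 - -205} + \frac{\left(-23\right)^{2}}{300}\right)}{16} = - \frac{7 \left(\frac{759}{-443 + 205} + 529 \cdot \frac{1}{300}\right)}{16} = - \frac{7 \left(\frac{759}{-238} + \frac{529}{300}\right)}{16} = - \frac{7 \left(759 \left(- \frac{1}{238}\right) + \frac{529}{300}\right)}{16} = - \frac{7 \left(- \frac{759}{238} + \frac{529}{300}\right)}{16} = \left(- \frac{7}{16}\right) \left(- \frac{50899}{35700}\right) = \frac{50899}{81600}$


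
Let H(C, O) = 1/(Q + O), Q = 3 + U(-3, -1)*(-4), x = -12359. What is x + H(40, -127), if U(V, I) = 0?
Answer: -1532517/124 ≈ -12359.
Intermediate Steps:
Q = 3 (Q = 3 + 0*(-4) = 3 + 0 = 3)
H(C, O) = 1/(3 + O)
x + H(40, -127) = -12359 + 1/(3 - 127) = -12359 + 1/(-124) = -12359 - 1/124 = -1532517/124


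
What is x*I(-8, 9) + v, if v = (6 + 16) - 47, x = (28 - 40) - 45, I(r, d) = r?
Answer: 431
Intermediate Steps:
x = -57 (x = -12 - 45 = -57)
v = -25 (v = 22 - 47 = -25)
x*I(-8, 9) + v = -57*(-8) - 25 = 456 - 25 = 431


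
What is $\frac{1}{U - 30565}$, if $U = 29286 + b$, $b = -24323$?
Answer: $- \frac{1}{25602} \approx -3.9059 \cdot 10^{-5}$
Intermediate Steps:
$U = 4963$ ($U = 29286 - 24323 = 4963$)
$\frac{1}{U - 30565} = \frac{1}{4963 - 30565} = \frac{1}{-25602} = - \frac{1}{25602}$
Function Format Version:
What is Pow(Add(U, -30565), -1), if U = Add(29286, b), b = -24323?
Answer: Rational(-1, 25602) ≈ -3.9059e-5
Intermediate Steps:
U = 4963 (U = Add(29286, -24323) = 4963)
Pow(Add(U, -30565), -1) = Pow(Add(4963, -30565), -1) = Pow(-25602, -1) = Rational(-1, 25602)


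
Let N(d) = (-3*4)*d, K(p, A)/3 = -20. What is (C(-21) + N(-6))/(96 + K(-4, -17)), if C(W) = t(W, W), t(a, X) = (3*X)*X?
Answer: 155/4 ≈ 38.750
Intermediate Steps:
t(a, X) = 3*X²
K(p, A) = -60 (K(p, A) = 3*(-20) = -60)
N(d) = -12*d
C(W) = 3*W²
(C(-21) + N(-6))/(96 + K(-4, -17)) = (3*(-21)² - 12*(-6))/(96 - 60) = (3*441 + 72)/36 = (1323 + 72)*(1/36) = 1395*(1/36) = 155/4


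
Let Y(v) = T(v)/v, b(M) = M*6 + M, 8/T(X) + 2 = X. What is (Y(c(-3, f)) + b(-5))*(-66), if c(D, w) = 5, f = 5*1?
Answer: 11374/5 ≈ 2274.8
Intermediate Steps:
f = 5
T(X) = 8/(-2 + X)
b(M) = 7*M (b(M) = 6*M + M = 7*M)
Y(v) = 8/(v*(-2 + v)) (Y(v) = (8/(-2 + v))/v = 8/(v*(-2 + v)))
(Y(c(-3, f)) + b(-5))*(-66) = (8/(5*(-2 + 5)) + 7*(-5))*(-66) = (8*(⅕)/3 - 35)*(-66) = (8*(⅕)*(⅓) - 35)*(-66) = (8/15 - 35)*(-66) = -517/15*(-66) = 11374/5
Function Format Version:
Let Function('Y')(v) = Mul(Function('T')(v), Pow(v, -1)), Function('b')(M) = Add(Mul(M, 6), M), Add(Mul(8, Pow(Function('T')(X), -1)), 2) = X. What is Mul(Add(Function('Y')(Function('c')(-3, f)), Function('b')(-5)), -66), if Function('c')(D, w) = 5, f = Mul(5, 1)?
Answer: Rational(11374, 5) ≈ 2274.8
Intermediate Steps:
f = 5
Function('T')(X) = Mul(8, Pow(Add(-2, X), -1))
Function('b')(M) = Mul(7, M) (Function('b')(M) = Add(Mul(6, M), M) = Mul(7, M))
Function('Y')(v) = Mul(8, Pow(v, -1), Pow(Add(-2, v), -1)) (Function('Y')(v) = Mul(Mul(8, Pow(Add(-2, v), -1)), Pow(v, -1)) = Mul(8, Pow(v, -1), Pow(Add(-2, v), -1)))
Mul(Add(Function('Y')(Function('c')(-3, f)), Function('b')(-5)), -66) = Mul(Add(Mul(8, Pow(5, -1), Pow(Add(-2, 5), -1)), Mul(7, -5)), -66) = Mul(Add(Mul(8, Rational(1, 5), Pow(3, -1)), -35), -66) = Mul(Add(Mul(8, Rational(1, 5), Rational(1, 3)), -35), -66) = Mul(Add(Rational(8, 15), -35), -66) = Mul(Rational(-517, 15), -66) = Rational(11374, 5)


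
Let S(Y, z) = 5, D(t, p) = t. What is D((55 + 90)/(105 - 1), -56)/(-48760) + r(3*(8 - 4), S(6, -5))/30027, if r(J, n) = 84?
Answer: 28107563/10151207872 ≈ 0.0027689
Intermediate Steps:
D((55 + 90)/(105 - 1), -56)/(-48760) + r(3*(8 - 4), S(6, -5))/30027 = ((55 + 90)/(105 - 1))/(-48760) + 84/30027 = (145/104)*(-1/48760) + 84*(1/30027) = (145*(1/104))*(-1/48760) + 28/10009 = (145/104)*(-1/48760) + 28/10009 = -29/1014208 + 28/10009 = 28107563/10151207872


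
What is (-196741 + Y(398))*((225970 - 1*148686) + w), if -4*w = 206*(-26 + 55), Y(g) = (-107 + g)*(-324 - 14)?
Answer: -44731401519/2 ≈ -2.2366e+10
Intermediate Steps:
Y(g) = 36166 - 338*g (Y(g) = (-107 + g)*(-338) = 36166 - 338*g)
w = -2987/2 (w = -103*(-26 + 55)/2 = -103*29/2 = -¼*5974 = -2987/2 ≈ -1493.5)
(-196741 + Y(398))*((225970 - 1*148686) + w) = (-196741 + (36166 - 338*398))*((225970 - 1*148686) - 2987/2) = (-196741 + (36166 - 134524))*((225970 - 148686) - 2987/2) = (-196741 - 98358)*(77284 - 2987/2) = -295099*151581/2 = -44731401519/2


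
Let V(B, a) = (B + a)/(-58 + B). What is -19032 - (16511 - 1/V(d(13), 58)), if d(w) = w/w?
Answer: -2097094/59 ≈ -35544.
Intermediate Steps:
d(w) = 1
V(B, a) = (B + a)/(-58 + B)
-19032 - (16511 - 1/V(d(13), 58)) = -19032 - (16511 - 1/((1 + 58)/(-58 + 1))) = -19032 - (16511 - 1/(59/(-57))) = -19032 - (16511 - 1/((-1/57*59))) = -19032 - (16511 - 1/(-59/57)) = -19032 - (16511 - 1*(-57/59)) = -19032 - (16511 + 57/59) = -19032 - 1*974206/59 = -19032 - 974206/59 = -2097094/59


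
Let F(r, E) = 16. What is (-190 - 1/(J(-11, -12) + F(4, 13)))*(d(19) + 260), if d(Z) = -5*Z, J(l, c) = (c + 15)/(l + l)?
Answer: -10944780/349 ≈ -31360.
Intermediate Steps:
J(l, c) = (15 + c)/(2*l) (J(l, c) = (15 + c)/((2*l)) = (15 + c)*(1/(2*l)) = (15 + c)/(2*l))
(-190 - 1/(J(-11, -12) + F(4, 13)))*(d(19) + 260) = (-190 - 1/((1/2)*(15 - 12)/(-11) + 16))*(-5*19 + 260) = (-190 - 1/((1/2)*(-1/11)*3 + 16))*(-95 + 260) = (-190 - 1/(-3/22 + 16))*165 = (-190 - 1/349/22)*165 = (-190 - 1*22/349)*165 = (-190 - 22/349)*165 = -66332/349*165 = -10944780/349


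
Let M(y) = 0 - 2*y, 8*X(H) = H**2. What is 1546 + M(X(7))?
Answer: 6135/4 ≈ 1533.8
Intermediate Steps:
X(H) = H**2/8
M(y) = -2*y
1546 + M(X(7)) = 1546 - 7**2/4 = 1546 - 49/4 = 6135/4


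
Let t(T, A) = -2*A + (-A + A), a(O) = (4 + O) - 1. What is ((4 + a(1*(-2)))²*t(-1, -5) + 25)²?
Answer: 75625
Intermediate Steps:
a(O) = 3 + O
t(T, A) = -2*A (t(T, A) = -2*A + 0 = -2*A)
((4 + a(1*(-2)))²*t(-1, -5) + 25)² = ((4 + (3 + 1*(-2)))²*(-2*(-5)) + 25)² = ((4 + (3 - 2))²*10 + 25)² = ((4 + 1)²*10 + 25)² = (5²*10 + 25)² = (25*10 + 25)² = (250 + 25)² = 275² = 75625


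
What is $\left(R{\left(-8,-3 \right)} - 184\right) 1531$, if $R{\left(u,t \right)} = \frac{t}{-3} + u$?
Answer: $-292421$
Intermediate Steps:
$R{\left(u,t \right)} = u - \frac{t}{3}$ ($R{\left(u,t \right)} = t \left(- \frac{1}{3}\right) + u = - \frac{t}{3} + u = u - \frac{t}{3}$)
$\left(R{\left(-8,-3 \right)} - 184\right) 1531 = \left(\left(-8 - -1\right) - 184\right) 1531 = \left(\left(-8 + 1\right) - 184\right) 1531 = \left(-7 - 184\right) 1531 = \left(-191\right) 1531 = -292421$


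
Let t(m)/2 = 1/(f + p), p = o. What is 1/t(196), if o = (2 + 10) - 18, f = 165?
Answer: 159/2 ≈ 79.500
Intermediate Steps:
o = -6 (o = 12 - 18 = -6)
p = -6
t(m) = 2/159 (t(m) = 2/(165 - 6) = 2/159)
1/t(196) = 1/(2/159) = 159/2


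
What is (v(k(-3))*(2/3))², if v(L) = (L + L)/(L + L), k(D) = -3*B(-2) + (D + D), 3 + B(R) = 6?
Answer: 4/9 ≈ 0.44444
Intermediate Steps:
B(R) = 3 (B(R) = -3 + 6 = 3)
k(D) = -9 + 2*D (k(D) = -3*3 + (D + D) = -9 + 2*D)
v(L) = 1 (v(L) = (2*L)/((2*L)) = (2*L)*(1/(2*L)) = 1)
(v(k(-3))*(2/3))² = (1*(2/3))² = (1*(2*(⅓)))² = (1*(⅔))² = (⅔)² = 4/9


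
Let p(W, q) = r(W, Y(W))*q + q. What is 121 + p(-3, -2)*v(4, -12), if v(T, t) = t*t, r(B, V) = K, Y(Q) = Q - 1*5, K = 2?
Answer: -743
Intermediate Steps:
Y(Q) = -5 + Q (Y(Q) = Q - 5 = -5 + Q)
r(B, V) = 2
v(T, t) = t**2
p(W, q) = 3*q (p(W, q) = 2*q + q = 3*q)
121 + p(-3, -2)*v(4, -12) = 121 + (3*(-2))*(-12)**2 = 121 - 6*144 = 121 - 864 = -743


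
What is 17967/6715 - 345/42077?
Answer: 753680784/282547055 ≈ 2.6675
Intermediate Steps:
17967/6715 - 345/42077 = 753680784/282547055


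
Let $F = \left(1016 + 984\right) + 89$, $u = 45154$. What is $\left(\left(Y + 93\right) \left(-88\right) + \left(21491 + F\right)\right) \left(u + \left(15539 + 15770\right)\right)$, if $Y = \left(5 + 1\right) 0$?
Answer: $1177224348$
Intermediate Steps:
$Y = 0$ ($Y = 6 \cdot 0 = 0$)
$F = 2089$ ($F = 2000 + 89 = 2089$)
$\left(\left(Y + 93\right) \left(-88\right) + \left(21491 + F\right)\right) \left(u + \left(15539 + 15770\right)\right) = \left(\left(0 + 93\right) \left(-88\right) + \left(21491 + 2089\right)\right) \left(45154 + \left(15539 + 15770\right)\right) = \left(93 \left(-88\right) + 23580\right) \left(45154 + 31309\right) = \left(-8184 + 23580\right) 76463 = 15396 \cdot 76463 = 1177224348$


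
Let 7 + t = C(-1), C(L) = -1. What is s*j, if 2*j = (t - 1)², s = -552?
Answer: -22356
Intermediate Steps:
t = -8 (t = -7 - 1 = -8)
j = 81/2 (j = (-8 - 1)²/2 = (½)*(-9)² = (½)*81 = 81/2 ≈ 40.500)
s*j = -552*81/2 = -22356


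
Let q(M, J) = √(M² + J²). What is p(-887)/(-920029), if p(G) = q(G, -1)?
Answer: -√786770/920029 ≈ -0.00096410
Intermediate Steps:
q(M, J) = √(J² + M²)
p(G) = √(1 + G²) (p(G) = √((-1)² + G²) = √(1 + G²))
p(-887)/(-920029) = √(1 + (-887)²)/(-920029) = √(1 + 786769)*(-1/920029) = √786770*(-1/920029) = -√786770/920029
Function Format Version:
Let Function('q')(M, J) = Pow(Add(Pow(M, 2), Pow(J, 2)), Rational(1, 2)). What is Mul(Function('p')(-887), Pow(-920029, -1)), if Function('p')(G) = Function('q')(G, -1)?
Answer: Mul(Rational(-1, 920029), Pow(786770, Rational(1, 2))) ≈ -0.00096410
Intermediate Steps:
Function('q')(M, J) = Pow(Add(Pow(J, 2), Pow(M, 2)), Rational(1, 2))
Function('p')(G) = Pow(Add(1, Pow(G, 2)), Rational(1, 2)) (Function('p')(G) = Pow(Add(Pow(-1, 2), Pow(G, 2)), Rational(1, 2)) = Pow(Add(1, Pow(G, 2)), Rational(1, 2)))
Mul(Function('p')(-887), Pow(-920029, -1)) = Mul(Pow(Add(1, Pow(-887, 2)), Rational(1, 2)), Pow(-920029, -1)) = Mul(Pow(Add(1, 786769), Rational(1, 2)), Rational(-1, 920029)) = Mul(Pow(786770, Rational(1, 2)), Rational(-1, 920029)) = Mul(Rational(-1, 920029), Pow(786770, Rational(1, 2)))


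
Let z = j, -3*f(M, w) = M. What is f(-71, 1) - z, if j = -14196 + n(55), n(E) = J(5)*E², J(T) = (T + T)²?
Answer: -864841/3 ≈ -2.8828e+5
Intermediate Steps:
f(M, w) = -M/3
J(T) = 4*T² (J(T) = (2*T)² = 4*T²)
n(E) = 100*E² (n(E) = (4*5²)*E² = (4*25)*E² = 100*E²)
j = 288304 (j = -14196 + 100*55² = -14196 + 100*3025 = -14196 + 302500 = 288304)
z = 288304
f(-71, 1) - z = -⅓*(-71) - 1*288304 = 71/3 - 288304 = -864841/3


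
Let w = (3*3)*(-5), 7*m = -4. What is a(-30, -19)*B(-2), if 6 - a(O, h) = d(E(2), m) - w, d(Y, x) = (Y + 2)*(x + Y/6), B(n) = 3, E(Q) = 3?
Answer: -1623/14 ≈ -115.93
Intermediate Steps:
m = -4/7 (m = (⅐)*(-4) = -4/7 ≈ -0.57143)
d(Y, x) = (2 + Y)*(x + Y/6) (d(Y, x) = (2 + Y)*(x + Y*(⅙)) = (2 + Y)*(x + Y/6))
w = -45 (w = 9*(-5) = -45)
a(O, h) = -541/14 (a(O, h) = 6 - ((2*(-4/7) + (⅓)*3 + (⅙)*3² + 3*(-4/7)) - 1*(-45)) = 6 - ((-8/7 + 1 + (⅙)*9 - 12/7) + 45) = 6 - ((-8/7 + 1 + 3/2 - 12/7) + 45) = 6 - (-5/14 + 45) = 6 - 1*625/14 = 6 - 625/14 = -541/14)
a(-30, -19)*B(-2) = -541/14*3 = -1623/14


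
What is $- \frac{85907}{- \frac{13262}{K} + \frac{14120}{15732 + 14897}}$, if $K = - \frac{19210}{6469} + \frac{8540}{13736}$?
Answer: $- \frac{137234779986504975}{9024324967202708} \approx -15.207$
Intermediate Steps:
$K = - \frac{52155825}{22214546}$ ($K = \left(-19210\right) \frac{1}{6469} + 8540 \cdot \frac{1}{13736} = - \frac{19210}{6469} + \frac{2135}{3434} = - \frac{52155825}{22214546} \approx -2.3478$)
$- \frac{85907}{- \frac{13262}{K} + \frac{14120}{15732 + 14897}} = - \frac{85907}{- \frac{13262}{- \frac{52155825}{22214546}} + \frac{14120}{15732 + 14897}} = - \frac{85907}{\left(-13262\right) \left(- \frac{22214546}{52155825}\right) + \frac{14120}{30629}} = - \frac{85907}{\frac{294609309052}{52155825} + 14120 \cdot \frac{1}{30629}} = - \frac{85907}{\frac{294609309052}{52155825} + \frac{14120}{30629}} = - \frac{85907}{\frac{9024324967202708}{1597480763925}} = \left(-85907\right) \frac{1597480763925}{9024324967202708} = - \frac{137234779986504975}{9024324967202708}$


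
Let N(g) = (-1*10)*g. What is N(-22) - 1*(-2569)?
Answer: 2789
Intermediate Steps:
N(g) = -10*g
N(-22) - 1*(-2569) = -10*(-22) - 1*(-2569) = 220 + 2569 = 2789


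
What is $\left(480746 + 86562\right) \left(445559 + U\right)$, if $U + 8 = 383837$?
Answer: $470518447504$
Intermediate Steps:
$U = 383829$ ($U = -8 + 383837 = 383829$)
$\left(480746 + 86562\right) \left(445559 + U\right) = \left(480746 + 86562\right) \left(445559 + 383829\right) = 567308 \cdot 829388 = 470518447504$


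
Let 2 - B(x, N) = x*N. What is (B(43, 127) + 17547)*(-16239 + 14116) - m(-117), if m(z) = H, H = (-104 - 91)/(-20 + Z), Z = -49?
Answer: -590245017/23 ≈ -2.5663e+7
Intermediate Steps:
B(x, N) = 2 - N*x (B(x, N) = 2 - x*N = 2 - N*x)
H = 65/23 (H = (-104 - 91)/(-20 - 49) = -195/(-69) = -195*(-1/69) = 65/23 ≈ 2.8261)
m(z) = 65/23
(B(43, 127) + 17547)*(-16239 + 14116) - m(-117) = ((2 - 1*127*43) + 17547)*(-16239 + 14116) - 1*65/23 = ((2 - 5461) + 17547)*(-2123) - 65/23 = (-5459 + 17547)*(-2123) - 65/23 = 12088*(-2123) - 65/23 = -25662824 - 65/23 = -590245017/23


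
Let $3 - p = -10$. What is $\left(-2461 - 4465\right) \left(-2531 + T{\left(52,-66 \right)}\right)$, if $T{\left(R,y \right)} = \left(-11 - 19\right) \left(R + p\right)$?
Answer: $31035406$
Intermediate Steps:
$p = 13$ ($p = 3 - -10 = 3 + 10 = 13$)
$T{\left(R,y \right)} = -390 - 30 R$ ($T{\left(R,y \right)} = \left(-11 - 19\right) \left(R + 13\right) = - 30 \left(13 + R\right) = -390 - 30 R$)
$\left(-2461 - 4465\right) \left(-2531 + T{\left(52,-66 \right)}\right) = \left(-2461 - 4465\right) \left(-2531 - 1950\right) = - 6926 \left(-2531 - 1950\right) = \left(-6926\right) \left(-4481\right) = 31035406$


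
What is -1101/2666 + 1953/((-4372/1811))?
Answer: -4717071825/5827876 ≈ -809.40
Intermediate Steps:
-1101/2666 + 1953/((-4372/1811)) = -1101*1/2666 + 1953/((-4372*1/1811)) = -1101/2666 + 1953/(-4372/1811) = -1101/2666 + 1953*(-1811/4372) = -1101/2666 - 3536883/4372 = -4717071825/5827876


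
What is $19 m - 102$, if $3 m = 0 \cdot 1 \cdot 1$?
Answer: $-102$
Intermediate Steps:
$m = 0$ ($m = \frac{0 \cdot 1 \cdot 1}{3} = \frac{0 \cdot 1}{3} = \frac{1}{3} \cdot 0 = 0$)
$19 m - 102 = 19 \cdot 0 - 102 = 0 - 102 = -102$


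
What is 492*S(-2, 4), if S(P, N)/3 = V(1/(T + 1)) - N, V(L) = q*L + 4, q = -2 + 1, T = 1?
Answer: -738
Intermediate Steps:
q = -1
V(L) = 4 - L (V(L) = -L + 4 = 4 - L)
S(P, N) = 21/2 - 3*N (S(P, N) = 3*((4 - 1/(1 + 1)) - N) = 3*((4 - 1/2) - N) = 3*(7/2 - N) = 21/2 - 3*N)
492*S(-2, 4) = 492*(21/2 - 3*4) = 492*(21/2 - 12) = 492*(-3/2) = -738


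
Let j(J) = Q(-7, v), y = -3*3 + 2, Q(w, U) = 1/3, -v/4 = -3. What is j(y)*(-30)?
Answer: -10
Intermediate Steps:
v = 12 (v = -4*(-3) = 12)
Q(w, U) = ⅓
y = -7 (y = -9 + 2 = -7)
j(J) = ⅓
j(y)*(-30) = (⅓)*(-30) = -10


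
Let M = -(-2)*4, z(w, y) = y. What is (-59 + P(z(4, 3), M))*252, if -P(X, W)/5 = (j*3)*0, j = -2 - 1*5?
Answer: -14868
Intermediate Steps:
j = -7 (j = -2 - 5 = -7)
M = 8 (M = -1*(-8) = 8)
P(X, W) = 0 (P(X, W) = -5*(-7*3)*0 = -(-105)*0 = -5*0 = 0)
(-59 + P(z(4, 3), M))*252 = (-59 + 0)*252 = -59*252 = -14868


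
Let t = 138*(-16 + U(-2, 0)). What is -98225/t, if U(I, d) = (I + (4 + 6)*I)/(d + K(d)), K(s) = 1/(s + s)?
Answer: 98225/2208 ≈ 44.486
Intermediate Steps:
K(s) = 1/(2*s)
U(I, d) = 11*I/(d + 1/(2*d)) (U(I, d) = (I + (4 + 6)*I)/(d + 1/(2*d)) = (I + 10*I)/(d + 1/(2*d)) = (11*I)/(d + 1/(2*d)) = 11*I/(d + 1/(2*d)))
t = -2208 (t = 138*(-16 + 22*(-2)*0/(1 + 2*0²)) = 138*(-16 + 22*(-2)*0/(1 + 2*0)) = 138*(-16 + 22*(-2)*0/(1 + 0)) = 138*(-16 + 22*(-2)*0/1) = 138*(-16 + 22*(-2)*0*1) = 138*(-16 + 0) = 138*(-16) = -2208)
-98225/t = -98225/(-2208) = -98225*(-1/2208) = 98225/2208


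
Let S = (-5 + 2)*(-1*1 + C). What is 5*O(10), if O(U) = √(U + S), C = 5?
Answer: 5*I*√2 ≈ 7.0711*I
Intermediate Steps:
S = -12 (S = (-5 + 2)*(-1*1 + 5) = -3*(-1 + 5) = -3*4 = -12)
O(U) = √(-12 + U) (O(U) = √(U - 12) = √(-12 + U))
5*O(10) = 5*√(-12 + 10) = 5*√(-2) = 5*(I*√2) = 5*I*√2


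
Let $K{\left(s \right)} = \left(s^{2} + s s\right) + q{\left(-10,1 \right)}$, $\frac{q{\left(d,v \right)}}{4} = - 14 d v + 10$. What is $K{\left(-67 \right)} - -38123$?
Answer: $47701$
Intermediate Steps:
$q{\left(d,v \right)} = 40 - 56 d v$ ($q{\left(d,v \right)} = 4 \left(- 14 d v + 10\right) = 4 \left(10 - 14 d v\right) = 40 - 56 d v$)
$K{\left(s \right)} = 600 + 2 s^{2}$ ($K{\left(s \right)} = \left(s^{2} + s s\right) - \left(-40 - 560\right) = \left(s^{2} + s^{2}\right) + \left(40 + 560\right) = 2 s^{2} + 600 = 600 + 2 s^{2}$)
$K{\left(-67 \right)} - -38123 = \left(600 + 2 \left(-67\right)^{2}\right) - -38123 = \left(600 + 2 \cdot 4489\right) + 38123 = \left(600 + 8978\right) + 38123 = 9578 + 38123 = 47701$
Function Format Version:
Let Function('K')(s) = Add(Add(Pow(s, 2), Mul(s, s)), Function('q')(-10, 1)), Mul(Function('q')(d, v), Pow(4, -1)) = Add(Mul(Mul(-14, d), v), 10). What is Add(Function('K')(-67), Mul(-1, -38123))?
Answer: 47701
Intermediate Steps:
Function('q')(d, v) = Add(40, Mul(-56, d, v)) (Function('q')(d, v) = Mul(4, Add(Mul(Mul(-14, d), v), 10)) = Mul(4, Add(Mul(-14, d, v), 10)) = Mul(4, Add(10, Mul(-14, d, v))) = Add(40, Mul(-56, d, v)))
Function('K')(s) = Add(600, Mul(2, Pow(s, 2))) (Function('K')(s) = Add(Add(Pow(s, 2), Mul(s, s)), Add(40, Mul(-56, -10, 1))) = Add(Add(Pow(s, 2), Pow(s, 2)), Add(40, 560)) = Add(Mul(2, Pow(s, 2)), 600) = Add(600, Mul(2, Pow(s, 2))))
Add(Function('K')(-67), Mul(-1, -38123)) = Add(Add(600, Mul(2, Pow(-67, 2))), Mul(-1, -38123)) = Add(Add(600, Mul(2, 4489)), 38123) = Add(Add(600, 8978), 38123) = Add(9578, 38123) = 47701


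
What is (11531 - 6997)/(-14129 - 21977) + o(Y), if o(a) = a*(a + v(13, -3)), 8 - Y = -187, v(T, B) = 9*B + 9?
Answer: 623097028/18053 ≈ 34515.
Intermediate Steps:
v(T, B) = 9 + 9*B
Y = 195 (Y = 8 - 1*(-187) = 8 + 187 = 195)
o(a) = a*(-18 + a) (o(a) = a*(a + (9 + 9*(-3))) = a*(a + (9 - 27)) = a*(a - 18) = a*(-18 + a))
(11531 - 6997)/(-14129 - 21977) + o(Y) = (11531 - 6997)/(-14129 - 21977) + 195*(-18 + 195) = 4534/(-36106) + 195*177 = 4534*(-1/36106) + 34515 = -2267/18053 + 34515 = 623097028/18053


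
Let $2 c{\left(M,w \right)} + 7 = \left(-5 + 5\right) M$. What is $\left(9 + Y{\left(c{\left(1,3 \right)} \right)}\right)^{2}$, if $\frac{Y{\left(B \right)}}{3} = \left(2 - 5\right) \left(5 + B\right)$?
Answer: $\frac{81}{4} \approx 20.25$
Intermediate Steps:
$c{\left(M,w \right)} = - \frac{7}{2}$ ($c{\left(M,w \right)} = - \frac{7}{2} + \frac{\left(-5 + 5\right) M}{2} = - \frac{7}{2} + \frac{0 M}{2} = - \frac{7}{2} + \frac{1}{2} \cdot 0 = - \frac{7}{2} + 0 = - \frac{7}{2}$)
$Y{\left(B \right)} = -45 - 9 B$ ($Y{\left(B \right)} = 3 \left(2 - 5\right) \left(5 + B\right) = 3 \left(- 3 \left(5 + B\right)\right) = 3 \left(-15 - 3 B\right) = -45 - 9 B$)
$\left(9 + Y{\left(c{\left(1,3 \right)} \right)}\right)^{2} = \left(9 - \frac{27}{2}\right)^{2} = \left(- \frac{9}{2}\right)^{2} = \frac{81}{4}$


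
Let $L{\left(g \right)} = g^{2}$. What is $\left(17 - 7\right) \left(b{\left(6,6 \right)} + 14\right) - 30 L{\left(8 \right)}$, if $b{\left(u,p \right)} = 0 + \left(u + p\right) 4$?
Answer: $-1300$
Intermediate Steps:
$b{\left(u,p \right)} = 4 p + 4 u$ ($b{\left(u,p \right)} = 0 + \left(p + u\right) 4 = 0 + \left(4 p + 4 u\right) = 4 p + 4 u$)
$\left(17 - 7\right) \left(b{\left(6,6 \right)} + 14\right) - 30 L{\left(8 \right)} = \left(17 - 7\right) \left(\left(4 \cdot 6 + 4 \cdot 6\right) + 14\right) - 30 \cdot 8^{2} = 10 \left(\left(24 + 24\right) + 14\right) - 1920 = 10 \left(48 + 14\right) - 1920 = 10 \cdot 62 - 1920 = 620 - 1920 = -1300$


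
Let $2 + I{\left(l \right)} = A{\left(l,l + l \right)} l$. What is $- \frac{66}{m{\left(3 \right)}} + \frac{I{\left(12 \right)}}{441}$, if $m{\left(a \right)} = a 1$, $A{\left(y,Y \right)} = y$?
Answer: $- \frac{9560}{441} \approx -21.678$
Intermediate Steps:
$m{\left(a \right)} = a$
$I{\left(l \right)} = -2 + l^{2}$ ($I{\left(l \right)} = -2 + l l = -2 + l^{2}$)
$- \frac{66}{m{\left(3 \right)}} + \frac{I{\left(12 \right)}}{441} = - \frac{66}{3} + \frac{-2 + 12^{2}}{441} = \left(-66\right) \frac{1}{3} + \left(-2 + 144\right) \frac{1}{441} = -22 + 142 \cdot \frac{1}{441} = -22 + \frac{142}{441} = - \frac{9560}{441}$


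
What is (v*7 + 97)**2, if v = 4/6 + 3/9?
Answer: 10816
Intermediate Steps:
v = 1 (v = 4*(1/6) + 3*(1/9) = 2/3 + 1/3 = 1)
(v*7 + 97)**2 = (1*7 + 97)**2 = (7 + 97)**2 = 104**2 = 10816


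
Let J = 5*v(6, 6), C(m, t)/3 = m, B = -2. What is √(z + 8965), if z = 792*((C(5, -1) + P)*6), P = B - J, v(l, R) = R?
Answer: I*√71819 ≈ 267.99*I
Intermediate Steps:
C(m, t) = 3*m
J = 30 (J = 5*6 = 30)
P = -32 (P = -2 - 1*30 = -2 - 30 = -32)
z = -80784 (z = 792*((3*5 - 32)*6) = 792*((15 - 32)*6) = 792*(-17*6) = 792*(-102) = -80784)
√(z + 8965) = √(-80784 + 8965) = √(-71819) = I*√71819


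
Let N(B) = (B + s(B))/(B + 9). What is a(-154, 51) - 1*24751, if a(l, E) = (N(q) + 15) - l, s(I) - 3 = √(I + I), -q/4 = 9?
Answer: -221227/9 - 2*I*√2/9 ≈ -24581.0 - 0.31427*I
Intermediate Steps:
q = -36 (q = -4*9 = -36)
s(I) = 3 + √2*√I (s(I) = 3 + √(I + I) = 3 + √(2*I) = 3 + √2*√I)
N(B) = (3 + B + √2*√B)/(9 + B) (N(B) = (B + (3 + √2*√B))/(B + 9) = (3 + B + √2*√B)/(9 + B))
a(l, E) = 146/9 - l - 2*I*√2/9 (a(l, E) = ((3 - 36 + √2*√(-36))/(9 - 36) + 15) - l = ((3 - 36 + √2*(6*I))/(-27) + 15) - l = (-(3 - 36 + 6*I*√2)/27 + 15) - l = (-(-33 + 6*I*√2)/27 + 15) - l = ((11/9 - 2*I*√2/9) + 15) - l = (146/9 - 2*I*√2/9) - l = 146/9 - l - 2*I*√2/9)
a(-154, 51) - 1*24751 = (146/9 - 1*(-154) - 2*I*√2/9) - 1*24751 = (146/9 + 154 - 2*I*√2/9) - 24751 = (1532/9 - 2*I*√2/9) - 24751 = -221227/9 - 2*I*√2/9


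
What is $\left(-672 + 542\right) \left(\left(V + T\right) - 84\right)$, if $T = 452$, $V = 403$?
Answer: $-100230$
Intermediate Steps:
$\left(-672 + 542\right) \left(\left(V + T\right) - 84\right) = \left(-672 + 542\right) \left(\left(403 + 452\right) - 84\right) = - 130 \left(855 - 84\right) = \left(-130\right) 771 = -100230$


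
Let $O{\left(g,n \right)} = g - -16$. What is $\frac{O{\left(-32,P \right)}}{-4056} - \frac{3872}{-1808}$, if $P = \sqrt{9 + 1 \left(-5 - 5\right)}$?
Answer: $\frac{122920}{57291} \approx 2.1455$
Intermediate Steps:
$P = i$ ($P = \sqrt{9 + 1 \left(-10\right)} = \sqrt{9 - 10} = \sqrt{-1} = i \approx 1.0 i$)
$O{\left(g,n \right)} = 16 + g$ ($O{\left(g,n \right)} = g + 16 = 16 + g$)
$\frac{O{\left(-32,P \right)}}{-4056} - \frac{3872}{-1808} = \frac{16 - 32}{-4056} - \frac{3872}{-1808} = \left(-16\right) \left(- \frac{1}{4056}\right) - - \frac{242}{113} = \frac{2}{507} + \frac{242}{113} = \frac{122920}{57291}$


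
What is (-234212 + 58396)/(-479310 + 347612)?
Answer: 87908/65849 ≈ 1.3350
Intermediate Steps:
(-234212 + 58396)/(-479310 + 347612) = -175816/(-131698) = -175816*(-1/131698) = 87908/65849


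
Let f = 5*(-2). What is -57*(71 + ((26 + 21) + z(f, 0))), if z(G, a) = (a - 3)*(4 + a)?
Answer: -6042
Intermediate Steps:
f = -10
z(G, a) = (-3 + a)*(4 + a)
-57*(71 + ((26 + 21) + z(f, 0))) = -57*(71 + ((26 + 21) + (-12 + 0 + 0²))) = -57*(71 + (47 + (-12 + 0 + 0))) = -57*(71 + (47 - 12)) = -57*(71 + 35) = -57*106 = -6042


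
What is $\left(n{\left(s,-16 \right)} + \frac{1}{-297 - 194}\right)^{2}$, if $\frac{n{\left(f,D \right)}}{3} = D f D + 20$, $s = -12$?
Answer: $\frac{20210392386409}{241081} \approx 8.3832 \cdot 10^{7}$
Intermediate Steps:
$n{\left(f,D \right)} = 60 + 3 f D^{2}$ ($n{\left(f,D \right)} = 3 \left(D f D + 20\right) = 3 \left(f D^{2} + 20\right) = 3 \left(20 + f D^{2}\right) = 60 + 3 f D^{2}$)
$\left(n{\left(s,-16 \right)} + \frac{1}{-297 - 194}\right)^{2} = \left(\left(60 + 3 \left(-12\right) \left(-16\right)^{2}\right) + \frac{1}{-297 - 194}\right)^{2} = \left(\left(60 + 3 \left(-12\right) 256\right) + \frac{1}{-491}\right)^{2} = \left(\left(60 - 9216\right) - \frac{1}{491}\right)^{2} = \left(-9156 - \frac{1}{491}\right)^{2} = \left(- \frac{4495597}{491}\right)^{2} = \frac{20210392386409}{241081}$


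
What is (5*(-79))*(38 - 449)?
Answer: 162345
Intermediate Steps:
(5*(-79))*(38 - 449) = -395*(-411) = 162345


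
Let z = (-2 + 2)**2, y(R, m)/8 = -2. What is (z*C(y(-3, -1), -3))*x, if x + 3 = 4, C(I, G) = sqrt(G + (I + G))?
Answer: 0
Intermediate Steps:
y(R, m) = -16 (y(R, m) = 8*(-2) = -16)
C(I, G) = sqrt(I + 2*G) (C(I, G) = sqrt(G + (G + I)) = sqrt(I + 2*G))
x = 1 (x = -3 + 4 = 1)
z = 0 (z = 0**2 = 0)
(z*C(y(-3, -1), -3))*x = (0*sqrt(-16 + 2*(-3)))*1 = (0*sqrt(-16 - 6))*1 = (0*sqrt(-22))*1 = (0*(I*sqrt(22)))*1 = 0*1 = 0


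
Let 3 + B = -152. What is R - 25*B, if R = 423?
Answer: 4298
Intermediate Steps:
B = -155 (B = -3 - 152 = -155)
R - 25*B = 423 - 25*(-155) = 423 + 3875 = 4298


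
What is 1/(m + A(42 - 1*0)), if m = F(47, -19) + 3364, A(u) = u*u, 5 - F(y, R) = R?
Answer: 1/5152 ≈ 0.00019410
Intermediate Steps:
F(y, R) = 5 - R
A(u) = u**2
m = 3388 (m = (5 - 1*(-19)) + 3364 = (5 + 19) + 3364 = 24 + 3364 = 3388)
1/(m + A(42 - 1*0)) = 1/(3388 + (42 - 1*0)**2) = 1/(3388 + (42 + 0)**2) = 1/(3388 + 42**2) = 1/(3388 + 1764) = 1/5152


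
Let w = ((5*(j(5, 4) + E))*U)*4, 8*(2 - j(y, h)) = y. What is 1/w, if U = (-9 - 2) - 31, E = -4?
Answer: 1/2205 ≈ 0.00045351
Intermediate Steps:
j(y, h) = 2 - y/8
U = -42 (U = -11 - 31 = -42)
w = 2205 (w = ((5*((2 - ⅛*5) - 4))*(-42))*4 = ((5*((2 - 5/8) - 4))*(-42))*4 = ((5*(11/8 - 4))*(-42))*4 = ((5*(-21/8))*(-42))*4 = -105/8*(-42)*4 = (2205/4)*4 = 2205)
1/w = 1/2205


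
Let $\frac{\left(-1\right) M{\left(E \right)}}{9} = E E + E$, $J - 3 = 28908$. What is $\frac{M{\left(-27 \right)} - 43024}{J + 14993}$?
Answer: $- \frac{24671}{21952} \approx -1.1239$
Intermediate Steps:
$J = 28911$ ($J = 3 + 28908 = 28911$)
$M{\left(E \right)} = - 9 E - 9 E^{2}$ ($M{\left(E \right)} = - 9 \left(E E + E\right) = - 9 \left(E^{2} + E\right) = - 9 \left(E + E^{2}\right) = - 9 E - 9 E^{2}$)
$\frac{M{\left(-27 \right)} - 43024}{J + 14993} = \frac{\left(-9\right) \left(-27\right) \left(1 - 27\right) - 43024}{28911 + 14993} = \frac{\left(-9\right) \left(-27\right) \left(-26\right) - 43024}{43904} = \left(-6318 - 43024\right) \frac{1}{43904} = \left(-49342\right) \frac{1}{43904} = - \frac{24671}{21952}$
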